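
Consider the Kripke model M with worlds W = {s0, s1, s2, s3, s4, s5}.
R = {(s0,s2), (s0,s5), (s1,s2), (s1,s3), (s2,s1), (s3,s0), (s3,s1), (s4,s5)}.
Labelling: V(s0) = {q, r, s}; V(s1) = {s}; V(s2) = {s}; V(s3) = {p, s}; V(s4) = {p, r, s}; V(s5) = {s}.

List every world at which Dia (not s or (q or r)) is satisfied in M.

Let φ = Dia (not s or (q or r)). Evaluate φ at each world:
  s0 (successors {s2, s5}): φ is false.
  s1 (successors {s2, s3}): φ is false.
  s2 (successors {s1}): φ is false.
  s3 (successors {s0, s1}): φ is true.
  s4 (successors {s5}): φ is false.
  s5 (successors ∅): φ is false.
For instance, at s4:
  At s4: Dia (not s or (q or r)) requires not s or (q or r) at some successor in {s5}.
    At s5: not s or (q or r) is false.
  So Dia (not s or (q or r)) is false at s4.
Satisfying worlds: {s3}

s3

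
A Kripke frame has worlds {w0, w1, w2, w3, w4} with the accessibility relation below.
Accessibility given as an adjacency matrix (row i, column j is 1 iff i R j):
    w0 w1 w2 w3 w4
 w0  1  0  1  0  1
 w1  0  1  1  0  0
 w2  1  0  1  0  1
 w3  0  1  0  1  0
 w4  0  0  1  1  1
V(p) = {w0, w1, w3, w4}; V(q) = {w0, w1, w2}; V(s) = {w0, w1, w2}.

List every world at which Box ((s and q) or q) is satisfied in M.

w1

Let φ = Box ((s and q) or q). Evaluate φ at each world:
  w0 (successors {w0, w2, w4}): φ is false.
  w1 (successors {w1, w2}): φ is true.
  w2 (successors {w0, w2, w4}): φ is false.
  w3 (successors {w1, w3}): φ is false.
  w4 (successors {w2, w3, w4}): φ is false.
For instance, at w2:
  At w2: Box ((s and q) or q) requires (s and q) or q at every successor {w0, w2, w4}.
    (s and q) or q fails at w4, so Box ((s and q) or q) is false at w2.
Satisfying worlds: {w1}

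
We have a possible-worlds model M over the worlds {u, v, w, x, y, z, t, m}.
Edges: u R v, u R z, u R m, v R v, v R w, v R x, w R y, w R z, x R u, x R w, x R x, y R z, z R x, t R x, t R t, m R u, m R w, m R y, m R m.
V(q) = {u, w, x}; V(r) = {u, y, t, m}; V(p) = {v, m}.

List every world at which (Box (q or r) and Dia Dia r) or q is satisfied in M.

Recall that Box ψ holds at a world iff ψ holds at every accessible world, and Dia ψ holds iff ψ holds at some accessible world.
Let φ = (Box (q or r) and Dia Dia r) or q. Evaluate φ at each world:
  u (successors {v, z, m}): φ is true.
  v (successors {v, w, x}): φ is false.
  w (successors {y, z}): φ is true.
  x (successors {u, w, x}): φ is true.
  y (successors {z}): φ is false.
  z (successors {x}): φ is true.
  t (successors {x, t}): φ is true.
  m (successors {u, w, y, m}): φ is true.
For instance, at v:
  At v: Box (q or r) and Dia Dia r is false, q is false, so (Box (q or r) and Dia Dia r) or q is false.
    At v: Box (q or r) is false, Dia Dia r is true, so Box (q or r) and Dia Dia r is false.
      At v: Box (q or r) requires q or r at every successor {v, w, x}.
        q or r fails at v, so Box (q or r) is false at v.
      At v: Dia Dia r requires Dia r at some successor in {v, w, x}.
        Dia r holds at w, so Dia Dia r is true at v.
Satisfying worlds: {u, w, x, z, t, m}

u, w, x, z, t, m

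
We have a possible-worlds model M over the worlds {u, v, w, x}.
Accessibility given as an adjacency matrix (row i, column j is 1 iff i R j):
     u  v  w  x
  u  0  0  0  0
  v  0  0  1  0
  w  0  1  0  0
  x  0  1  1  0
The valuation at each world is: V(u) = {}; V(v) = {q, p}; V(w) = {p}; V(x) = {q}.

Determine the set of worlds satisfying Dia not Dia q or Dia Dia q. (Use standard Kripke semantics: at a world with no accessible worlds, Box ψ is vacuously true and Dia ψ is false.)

v, w, x

Let φ = Dia not Dia q or Dia Dia q. Evaluate φ at each world:
  u (successors ∅): φ is false.
  v (successors {w}): φ is true.
  w (successors {v}): φ is true.
  x (successors {v, w}): φ is true.
For instance, at v:
  At v: Dia not Dia q is false, Dia Dia q is true, so Dia not Dia q or Dia Dia q is true.
    At v: Dia not Dia q requires not Dia q at some successor in {w}.
      At w: not Dia q is false.
    So Dia not Dia q is false at v.
    At v: Dia Dia q requires Dia q at some successor in {w}.
      Dia q holds at w, so Dia Dia q is true at v.
Satisfying worlds: {v, w, x}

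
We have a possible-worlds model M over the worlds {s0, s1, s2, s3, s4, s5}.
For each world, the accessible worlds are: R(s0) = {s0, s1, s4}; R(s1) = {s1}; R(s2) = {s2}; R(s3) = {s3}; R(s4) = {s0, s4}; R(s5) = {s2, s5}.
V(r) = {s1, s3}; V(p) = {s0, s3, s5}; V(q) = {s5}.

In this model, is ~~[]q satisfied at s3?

At s3: ~[]q is true, so ~~[]q is false.
  At s3: []q is false, so ~[]q is true.
    At s3: []q requires q at every successor {s3}.
      q fails at s3, so []q is false at s3.

No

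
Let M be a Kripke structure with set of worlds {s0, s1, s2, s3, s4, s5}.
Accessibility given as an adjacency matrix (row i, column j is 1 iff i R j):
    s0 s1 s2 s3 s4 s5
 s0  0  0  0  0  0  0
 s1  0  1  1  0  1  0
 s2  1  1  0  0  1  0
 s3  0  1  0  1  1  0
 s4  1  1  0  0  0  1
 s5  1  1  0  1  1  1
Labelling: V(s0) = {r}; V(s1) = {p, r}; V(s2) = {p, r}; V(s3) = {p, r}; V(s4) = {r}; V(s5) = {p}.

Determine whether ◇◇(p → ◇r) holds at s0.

No

At s0: no accessible worlds, so ◇◇(p → ◇r) is false.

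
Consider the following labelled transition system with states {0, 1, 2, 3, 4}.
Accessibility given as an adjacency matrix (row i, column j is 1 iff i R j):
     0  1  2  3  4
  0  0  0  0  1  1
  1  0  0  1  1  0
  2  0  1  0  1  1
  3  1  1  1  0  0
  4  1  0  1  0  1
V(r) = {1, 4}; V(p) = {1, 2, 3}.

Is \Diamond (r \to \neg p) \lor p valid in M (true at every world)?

Yes

Let φ = \Diamond (r \to \neg p) \lor p. Evaluate φ at each world:
  0 (successors {3, 4}): φ is true.
  1 (successors {2, 3}): φ is true.
  2 (successors {1, 3, 4}): φ is true.
  3 (successors {0, 1, 2}): φ is true.
  4 (successors {0, 2, 4}): φ is true.
For instance, at 3:
  At 3: \Diamond (r \to \neg p) is true, p is true, so \Diamond (r \to \neg p) \lor p is true.
    At 3: \Diamond (r \to \neg p) requires r \to \neg p at some successor in {0, 1, 2}.
      r \to \neg p holds at 0, so \Diamond (r \to \neg p) is true at 3.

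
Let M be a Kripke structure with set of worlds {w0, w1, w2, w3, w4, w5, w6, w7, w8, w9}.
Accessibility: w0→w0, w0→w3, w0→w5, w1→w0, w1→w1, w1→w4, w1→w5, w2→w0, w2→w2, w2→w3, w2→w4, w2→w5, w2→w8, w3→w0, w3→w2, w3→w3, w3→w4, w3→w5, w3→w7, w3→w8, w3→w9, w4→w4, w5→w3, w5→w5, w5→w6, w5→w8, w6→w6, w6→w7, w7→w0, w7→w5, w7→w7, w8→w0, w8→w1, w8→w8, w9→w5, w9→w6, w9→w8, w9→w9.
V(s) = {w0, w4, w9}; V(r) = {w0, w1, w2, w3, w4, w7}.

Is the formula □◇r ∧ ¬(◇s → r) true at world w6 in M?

At w6: □◇r is true, ¬(◇s → r) is false, so □◇r ∧ ¬(◇s → r) is false.
  At w6: □◇r requires ◇r at every successor {w6, w7}.
      At w6: ◇r requires r at some successor in {w6, w7}.
        r holds at w7, so ◇r is true at w6.
      At w7: ◇r requires r at some successor in {w0, w5, w7}.
        r holds at w0, so ◇r is true at w7.
  So □◇r is true at w6.
  At w6: ◇s → r is true, so ¬(◇s → r) is false.
    At w6: ◇s is false, r is false, so ◇s → r is true.
      At w6: ◇s requires s at some successor in {w6, w7}.
        At w6: s is false.
        At w7: s is false.
      So ◇s is false at w6.

No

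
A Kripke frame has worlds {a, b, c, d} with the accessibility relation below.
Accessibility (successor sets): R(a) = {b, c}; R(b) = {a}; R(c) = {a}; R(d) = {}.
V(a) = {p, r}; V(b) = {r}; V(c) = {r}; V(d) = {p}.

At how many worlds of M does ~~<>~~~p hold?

Recall that <>ψ holds at a world iff ψ holds at some accessible world.
Let φ = ~~<>~~~p. Evaluate φ at each world:
  a (successors {b, c}): φ is true.
  b (successors {a}): φ is false.
  c (successors {a}): φ is false.
  d (successors ∅): φ is false.
For instance, at b:
  At b: ~<>~~~p is true, so ~~<>~~~p is false.
    At b: <>~~~p is false, so ~<>~~~p is true.
      At b: <>~~~p requires ~~~p at some successor in {a}.
        At a: ~~~p is false.
      So <>~~~p is false at b.
Satisfying worlds: {a}

1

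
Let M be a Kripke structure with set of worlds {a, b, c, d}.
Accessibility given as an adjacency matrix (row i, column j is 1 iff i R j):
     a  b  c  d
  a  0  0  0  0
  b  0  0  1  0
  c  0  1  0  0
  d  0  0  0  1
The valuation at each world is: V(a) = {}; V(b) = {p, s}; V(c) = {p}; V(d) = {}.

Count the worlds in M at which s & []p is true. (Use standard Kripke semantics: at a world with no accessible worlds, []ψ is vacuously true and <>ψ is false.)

Recall that []ψ holds at a world iff ψ holds at every accessible world, and <>ψ holds iff ψ holds at some accessible world.
Let φ = s & []p. Evaluate φ at each world:
  a (successors ∅): φ is false.
  b (successors {c}): φ is true.
  c (successors {b}): φ is false.
  d (successors {d}): φ is false.
For instance, at b:
  At b: s is true, []p is true, so s & []p is true.
    At b: []p requires p at every successor {c}.
      At c: p is true.
    So []p is true at b.
Satisfying worlds: {b}

1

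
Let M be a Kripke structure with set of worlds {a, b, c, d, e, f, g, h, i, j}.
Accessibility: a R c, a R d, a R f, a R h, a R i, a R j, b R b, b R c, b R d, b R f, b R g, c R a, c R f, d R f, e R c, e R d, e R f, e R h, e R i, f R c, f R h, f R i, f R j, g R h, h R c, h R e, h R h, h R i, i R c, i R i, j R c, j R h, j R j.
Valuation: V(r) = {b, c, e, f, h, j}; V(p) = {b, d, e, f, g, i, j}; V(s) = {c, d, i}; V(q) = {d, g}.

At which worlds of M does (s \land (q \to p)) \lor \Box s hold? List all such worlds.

c, d, i

Recall that \Box ψ holds at a world iff ψ holds at every accessible world, and \Diamond ψ holds iff ψ holds at some accessible world.
Let φ = (s \land (q \to p)) \lor \Box s. Evaluate φ at each world:
  a (successors {c, d, f, h, i, j}): φ is false.
  b (successors {b, c, d, f, g}): φ is false.
  c (successors {a, f}): φ is true.
  d (successors {f}): φ is true.
  e (successors {c, d, f, h, i}): φ is false.
  f (successors {c, h, i, j}): φ is false.
  g (successors {h}): φ is false.
  h (successors {c, e, h, i}): φ is false.
  i (successors {c, i}): φ is true.
  j (successors {c, h, j}): φ is false.
For instance, at g:
  At g: s \land (q \to p) is false, \Box s is false, so (s \land (q \to p)) \lor \Box s is false.
    At g: \Box s requires s at every successor {h}.
      s fails at h, so \Box s is false at g.
Satisfying worlds: {c, d, i}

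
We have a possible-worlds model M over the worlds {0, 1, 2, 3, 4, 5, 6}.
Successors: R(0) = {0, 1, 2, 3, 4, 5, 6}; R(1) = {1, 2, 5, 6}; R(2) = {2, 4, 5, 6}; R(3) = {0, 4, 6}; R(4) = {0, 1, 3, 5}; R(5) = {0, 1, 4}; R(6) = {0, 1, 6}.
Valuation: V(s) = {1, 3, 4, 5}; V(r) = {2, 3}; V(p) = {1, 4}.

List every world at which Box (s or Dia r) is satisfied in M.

Recall that Box ψ holds at a world iff ψ holds at every accessible world, and Dia ψ holds iff ψ holds at some accessible world.
Let φ = Box (s or Dia r). Evaluate φ at each world:
  0 (successors {0, 1, 2, 3, 4, 5, 6}): φ is false.
  1 (successors {1, 2, 5, 6}): φ is false.
  2 (successors {2, 4, 5, 6}): φ is false.
  3 (successors {0, 4, 6}): φ is false.
  4 (successors {0, 1, 3, 5}): φ is true.
  5 (successors {0, 1, 4}): φ is true.
  6 (successors {0, 1, 6}): φ is false.
For instance, at 2:
  At 2: Box (s or Dia r) requires s or Dia r at every successor {2, 4, 5, 6}.
    s or Dia r fails at 6, so Box (s or Dia r) is false at 2.
      At 6: s is false, Dia r is false, so s or Dia r is false.
Satisfying worlds: {4, 5}

4, 5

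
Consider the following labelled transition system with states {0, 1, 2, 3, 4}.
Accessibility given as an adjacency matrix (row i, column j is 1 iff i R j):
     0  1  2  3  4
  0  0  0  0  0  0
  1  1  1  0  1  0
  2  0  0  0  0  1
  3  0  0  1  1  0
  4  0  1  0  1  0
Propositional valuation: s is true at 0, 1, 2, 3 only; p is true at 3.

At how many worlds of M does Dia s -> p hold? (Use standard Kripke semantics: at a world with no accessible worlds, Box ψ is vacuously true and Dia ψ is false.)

Let φ = Dia s -> p. Evaluate φ at each world:
  0 (successors ∅): φ is true.
  1 (successors {0, 1, 3}): φ is false.
  2 (successors {4}): φ is true.
  3 (successors {2, 3}): φ is true.
  4 (successors {1, 3}): φ is false.
For instance, at 2:
  At 2: Dia s is false, p is false, so Dia s -> p is true.
    At 2: Dia s requires s at some successor in {4}.
      At 4: s is false.
    So Dia s is false at 2.
Satisfying worlds: {0, 2, 3}

3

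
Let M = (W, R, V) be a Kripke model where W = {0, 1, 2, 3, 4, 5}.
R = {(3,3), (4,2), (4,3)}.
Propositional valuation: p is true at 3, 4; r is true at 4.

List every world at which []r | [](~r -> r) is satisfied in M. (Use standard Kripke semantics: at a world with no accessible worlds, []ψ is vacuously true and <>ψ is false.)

0, 1, 2, 5

Let φ = []r | [](~r -> r). Evaluate φ at each world:
  0 (successors ∅): φ is true.
  1 (successors ∅): φ is true.
  2 (successors ∅): φ is true.
  3 (successors {3}): φ is false.
  4 (successors {2, 3}): φ is false.
  5 (successors ∅): φ is true.
For instance, at 4:
  At 4: []r is false, [](~r -> r) is false, so []r | [](~r -> r) is false.
    At 4: []r requires r at every successor {2, 3}.
      r fails at 2, so []r is false at 4.
    At 4: [](~r -> r) requires ~r -> r at every successor {2, 3}.
      ~r -> r fails at 2, so [](~r -> r) is false at 4.
Satisfying worlds: {0, 1, 2, 5}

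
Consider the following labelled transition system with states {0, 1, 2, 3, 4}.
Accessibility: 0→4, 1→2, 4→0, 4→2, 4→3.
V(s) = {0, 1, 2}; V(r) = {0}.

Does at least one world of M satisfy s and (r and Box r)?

No

Let φ = s and (r and Box r). Evaluate φ at each world:
  0 (successors {4}): φ is false.
  1 (successors {2}): φ is false.
  2 (successors ∅): φ is false.
  3 (successors ∅): φ is false.
  4 (successors {0, 2, 3}): φ is false.
For instance, at 1:
  At 1: s is true, r and Box r is false, so s and (r and Box r) is false.
    At 1: r is false, Box r is false, so r and Box r is false.
      At 1: Box r requires r at every successor {2}.
        r fails at 2, so Box r is false at 1.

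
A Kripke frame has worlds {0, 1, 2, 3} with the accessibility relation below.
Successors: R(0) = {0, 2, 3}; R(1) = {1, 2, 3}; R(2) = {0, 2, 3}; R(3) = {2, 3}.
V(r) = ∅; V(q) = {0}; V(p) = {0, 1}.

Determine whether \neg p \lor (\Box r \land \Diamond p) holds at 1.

Recall that \Box ψ holds at a world iff ψ holds at every accessible world, and \Diamond ψ holds iff ψ holds at some accessible world.
At 1: \neg p is false, \Box r \land \Diamond p is false, so \neg p \lor (\Box r \land \Diamond p) is false.
  At 1: \Box r is false, \Diamond p is true, so \Box r \land \Diamond p is false.
    At 1: \Box r requires r at every successor {1, 2, 3}.
      r fails at 1, so \Box r is false at 1.
    At 1: \Diamond p requires p at some successor in {1, 2, 3}.
      p holds at 1, so \Diamond p is true at 1.

No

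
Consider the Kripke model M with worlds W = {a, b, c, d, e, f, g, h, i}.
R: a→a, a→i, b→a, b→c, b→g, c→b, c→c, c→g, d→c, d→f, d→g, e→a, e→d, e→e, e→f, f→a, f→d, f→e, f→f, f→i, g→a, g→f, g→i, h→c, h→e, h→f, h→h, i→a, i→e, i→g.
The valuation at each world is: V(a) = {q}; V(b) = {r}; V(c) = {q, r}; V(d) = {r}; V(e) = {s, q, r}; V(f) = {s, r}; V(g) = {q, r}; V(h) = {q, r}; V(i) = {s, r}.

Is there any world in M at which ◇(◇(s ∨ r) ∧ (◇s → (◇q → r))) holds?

Let φ = ◇(◇(s ∨ r) ∧ (◇s → (◇q → r))). Evaluate φ at each world:
  a (successors {a, i}): φ is true.
  b (successors {a, c, g}): φ is true.
  c (successors {b, c, g}): φ is true.
  d (successors {c, f, g}): φ is true.
  e (successors {a, d, e, f}): φ is true.
  f (successors {a, d, e, f, i}): φ is true.
  g (successors {a, f, i}): φ is true.
  h (successors {c, e, f, h}): φ is true.
  i (successors {a, e, g}): φ is true.
Detail at a (witness):
  At a: ◇(◇(s ∨ r) ∧ (◇s → (◇q → r))) requires ◇(s ∨ r) ∧ (◇s → (◇q → r)) at some successor in {a, i}.
    ◇(s ∨ r) ∧ (◇s → (◇q → r)) holds at i, so ◇(◇(s ∨ r) ∧ (◇s → (◇q → r))) is true at a.
      At i: ◇(s ∨ r) is true, ◇s → (◇q → r) is true, so ◇(s ∨ r) ∧ (◇s → (◇q → r)) is true.

Yes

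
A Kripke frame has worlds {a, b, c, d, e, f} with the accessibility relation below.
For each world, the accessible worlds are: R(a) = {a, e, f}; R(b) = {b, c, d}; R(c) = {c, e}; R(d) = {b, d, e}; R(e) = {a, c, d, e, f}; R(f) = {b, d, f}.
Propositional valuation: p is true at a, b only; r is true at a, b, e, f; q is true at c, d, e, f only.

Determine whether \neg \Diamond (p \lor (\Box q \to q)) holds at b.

At b: \Diamond (p \lor (\Box q \to q)) is true, so \neg \Diamond (p \lor (\Box q \to q)) is false.
  At b: \Diamond (p \lor (\Box q \to q)) requires p \lor (\Box q \to q) at some successor in {b, c, d}.
    p \lor (\Box q \to q) holds at b, so \Diamond (p \lor (\Box q \to q)) is true at b.
      At b: p is true, \Box q \to q is true, so p \lor (\Box q \to q) is true.

No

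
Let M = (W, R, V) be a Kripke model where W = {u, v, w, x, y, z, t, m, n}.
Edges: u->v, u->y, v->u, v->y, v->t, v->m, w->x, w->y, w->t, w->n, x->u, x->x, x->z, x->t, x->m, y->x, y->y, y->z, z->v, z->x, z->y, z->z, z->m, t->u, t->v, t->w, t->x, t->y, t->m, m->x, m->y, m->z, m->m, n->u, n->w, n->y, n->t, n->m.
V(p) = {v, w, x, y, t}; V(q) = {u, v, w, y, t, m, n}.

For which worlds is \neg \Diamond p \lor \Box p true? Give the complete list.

Let φ = \neg \Diamond p \lor \Box p. Evaluate φ at each world:
  u (successors {v, y}): φ is true.
  v (successors {u, y, t, m}): φ is false.
  w (successors {x, y, t, n}): φ is false.
  x (successors {u, x, z, t, m}): φ is false.
  y (successors {x, y, z}): φ is false.
  z (successors {v, x, y, z, m}): φ is false.
  t (successors {u, v, w, x, y, m}): φ is false.
  m (successors {x, y, z, m}): φ is false.
  n (successors {u, w, y, t, m}): φ is false.
For instance, at m:
  At m: \neg \Diamond p is false, \Box p is false, so \neg \Diamond p \lor \Box p is false.
    At m: \Diamond p is true, so \neg \Diamond p is false.
      At m: \Diamond p requires p at some successor in {x, y, z, m}.
        p holds at x, so \Diamond p is true at m.
    At m: \Box p requires p at every successor {x, y, z, m}.
      p fails at z, so \Box p is false at m.
Satisfying worlds: {u}

u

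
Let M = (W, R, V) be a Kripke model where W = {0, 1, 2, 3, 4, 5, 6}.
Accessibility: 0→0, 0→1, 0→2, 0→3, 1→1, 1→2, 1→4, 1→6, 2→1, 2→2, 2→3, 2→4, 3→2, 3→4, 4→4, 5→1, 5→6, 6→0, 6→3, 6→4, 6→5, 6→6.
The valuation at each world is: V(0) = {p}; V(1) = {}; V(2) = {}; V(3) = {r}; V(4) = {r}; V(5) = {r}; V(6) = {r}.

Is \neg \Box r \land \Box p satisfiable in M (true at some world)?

No

Let φ = \neg \Box r \land \Box p. Evaluate φ at each world:
  0 (successors {0, 1, 2, 3}): φ is false.
  1 (successors {1, 2, 4, 6}): φ is false.
  2 (successors {1, 2, 3, 4}): φ is false.
  3 (successors {2, 4}): φ is false.
  4 (successors {4}): φ is false.
  5 (successors {1, 6}): φ is false.
  6 (successors {0, 3, 4, 5, 6}): φ is false.
For instance, at 6:
  At 6: \neg \Box r is true, \Box p is false, so \neg \Box r \land \Box p is false.
    At 6: \Box r is false, so \neg \Box r is true.
      At 6: \Box r requires r at every successor {0, 3, 4, 5, 6}.
        r fails at 0, so \Box r is false at 6.
    At 6: \Box p requires p at every successor {0, 3, 4, 5, 6}.
      p fails at 3, so \Box p is false at 6.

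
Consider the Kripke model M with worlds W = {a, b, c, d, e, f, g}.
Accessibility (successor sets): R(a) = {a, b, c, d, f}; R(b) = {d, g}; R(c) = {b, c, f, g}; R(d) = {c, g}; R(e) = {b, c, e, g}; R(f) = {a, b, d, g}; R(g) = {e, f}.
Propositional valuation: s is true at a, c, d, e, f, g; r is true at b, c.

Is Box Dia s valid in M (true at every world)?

Let φ = Box Dia s. Evaluate φ at each world:
  a (successors {a, b, c, d, f}): φ is true.
  b (successors {d, g}): φ is true.
  c (successors {b, c, f, g}): φ is true.
  d (successors {c, g}): φ is true.
  e (successors {b, c, e, g}): φ is true.
  f (successors {a, b, d, g}): φ is true.
  g (successors {e, f}): φ is true.
For instance, at b:
  At b: Box Dia s requires Dia s at every successor {d, g}.
      At d: Dia s requires s at some successor in {c, g}.
        s holds at c, so Dia s is true at d.
      At g: Dia s requires s at some successor in {e, f}.
        s holds at e, so Dia s is true at g.
  So Box Dia s is true at b.

Yes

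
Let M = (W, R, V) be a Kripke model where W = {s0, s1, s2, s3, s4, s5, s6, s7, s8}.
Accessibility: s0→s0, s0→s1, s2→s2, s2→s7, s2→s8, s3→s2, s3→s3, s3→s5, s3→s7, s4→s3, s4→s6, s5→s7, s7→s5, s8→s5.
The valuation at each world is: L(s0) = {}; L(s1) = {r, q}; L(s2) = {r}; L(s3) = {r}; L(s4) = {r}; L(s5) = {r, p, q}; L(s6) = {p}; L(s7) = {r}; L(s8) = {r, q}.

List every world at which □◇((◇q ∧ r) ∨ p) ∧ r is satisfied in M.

s1, s2, s3, s5, s7, s8

Let φ = □◇((◇q ∧ r) ∨ p) ∧ r. Evaluate φ at each world:
  s0 (successors {s0, s1}): φ is false.
  s1 (successors ∅): φ is true.
  s2 (successors {s2, s7, s8}): φ is true.
  s3 (successors {s2, s3, s5, s7}): φ is true.
  s4 (successors {s3, s6}): φ is false.
  s5 (successors {s7}): φ is true.
  s6 (successors ∅): φ is false.
  s7 (successors {s5}): φ is true.
  s8 (successors {s5}): φ is true.
For instance, at s7:
  At s7: □◇((◇q ∧ r) ∨ p) is true, r is true, so □◇((◇q ∧ r) ∨ p) ∧ r is true.
    At s7: □◇((◇q ∧ r) ∨ p) requires ◇((◇q ∧ r) ∨ p) at every successor {s5}.
      At s5: ◇((◇q ∧ r) ∨ p) is true.
    So □◇((◇q ∧ r) ∨ p) is true at s7.
Satisfying worlds: {s1, s2, s3, s5, s7, s8}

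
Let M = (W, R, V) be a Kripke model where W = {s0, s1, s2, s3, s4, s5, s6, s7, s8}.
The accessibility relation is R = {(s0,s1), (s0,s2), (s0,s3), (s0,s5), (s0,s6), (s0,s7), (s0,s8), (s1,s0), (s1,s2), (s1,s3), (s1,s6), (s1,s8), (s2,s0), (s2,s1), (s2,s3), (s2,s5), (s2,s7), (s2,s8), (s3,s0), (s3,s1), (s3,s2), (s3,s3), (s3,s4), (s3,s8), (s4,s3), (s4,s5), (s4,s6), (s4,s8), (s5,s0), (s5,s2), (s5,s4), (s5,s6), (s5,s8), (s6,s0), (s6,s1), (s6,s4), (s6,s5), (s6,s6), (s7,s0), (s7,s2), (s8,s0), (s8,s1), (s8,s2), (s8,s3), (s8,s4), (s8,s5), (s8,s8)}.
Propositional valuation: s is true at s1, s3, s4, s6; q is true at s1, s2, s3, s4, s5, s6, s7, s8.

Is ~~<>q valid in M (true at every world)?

Yes

Let φ = ~~<>q. Evaluate φ at each world:
  s0 (successors {s1, s2, s3, s5, s6, s7, s8}): φ is true.
  s1 (successors {s0, s2, s3, s6, s8}): φ is true.
  s2 (successors {s0, s1, s3, s5, s7, s8}): φ is true.
  s3 (successors {s0, s1, s2, s3, s4, s8}): φ is true.
  s4 (successors {s3, s5, s6, s8}): φ is true.
  s5 (successors {s0, s2, s4, s6, s8}): φ is true.
  s6 (successors {s0, s1, s4, s5, s6}): φ is true.
  s7 (successors {s0, s2}): φ is true.
  s8 (successors {s0, s1, s2, s3, s4, s5, s8}): φ is true.
For instance, at s6:
  At s6: ~<>q is false, so ~~<>q is true.
    At s6: <>q is true, so ~<>q is false.
      At s6: <>q requires q at some successor in {s0, s1, s4, s5, s6}.
        q holds at s1, so <>q is true at s6.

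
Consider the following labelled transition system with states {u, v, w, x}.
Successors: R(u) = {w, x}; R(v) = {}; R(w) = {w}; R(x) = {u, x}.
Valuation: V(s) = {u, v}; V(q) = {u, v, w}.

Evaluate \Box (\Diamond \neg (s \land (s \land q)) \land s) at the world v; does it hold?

At v: no accessible worlds, so \Box (\Diamond \neg (s \land (s \land q)) \land s) holds vacuously.

Yes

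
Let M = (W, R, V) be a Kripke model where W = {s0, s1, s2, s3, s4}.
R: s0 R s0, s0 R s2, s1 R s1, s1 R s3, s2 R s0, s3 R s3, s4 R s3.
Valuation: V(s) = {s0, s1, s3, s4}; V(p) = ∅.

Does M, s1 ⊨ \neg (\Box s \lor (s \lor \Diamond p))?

At s1: \Box s \lor (s \lor \Diamond p) is true, so \neg (\Box s \lor (s \lor \Diamond p)) is false.
  At s1: \Box s is true, s \lor \Diamond p is true, so \Box s \lor (s \lor \Diamond p) is true.
    At s1: \Box s requires s at every successor {s1, s3}.
      At s1: s is true.
      At s3: s is true.
    So \Box s is true at s1.
    At s1: s is true, \Diamond p is false, so s \lor \Diamond p is true.
      At s1: \Diamond p requires p at some successor in {s1, s3}.
        At s1: p is false.
        At s3: p is false.
      So \Diamond p is false at s1.

No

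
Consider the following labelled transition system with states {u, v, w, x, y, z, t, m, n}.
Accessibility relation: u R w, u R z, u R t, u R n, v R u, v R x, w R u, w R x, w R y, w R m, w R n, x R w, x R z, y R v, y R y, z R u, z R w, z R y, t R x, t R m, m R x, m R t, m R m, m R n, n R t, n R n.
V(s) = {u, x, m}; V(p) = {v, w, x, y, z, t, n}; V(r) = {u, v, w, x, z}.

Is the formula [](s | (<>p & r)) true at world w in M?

At w: [](s | (<>p & r)) requires s | (<>p & r) at every successor {u, x, y, m, n}.
  s | (<>p & r) fails at y, so [](s | (<>p & r)) is false at w.
    At y: s is false, <>p & r is false, so s | (<>p & r) is false.
      At y: <>p is true, r is false, so <>p & r is false.

No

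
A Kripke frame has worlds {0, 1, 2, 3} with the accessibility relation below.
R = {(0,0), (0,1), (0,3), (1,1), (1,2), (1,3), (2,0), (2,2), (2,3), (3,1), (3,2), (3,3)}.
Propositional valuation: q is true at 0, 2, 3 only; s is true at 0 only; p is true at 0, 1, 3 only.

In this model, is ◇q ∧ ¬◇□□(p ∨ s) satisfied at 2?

Recall that □ψ holds at a world iff ψ holds at every accessible world, and ◇ψ holds iff ψ holds at some accessible world.
At 2: ◇q is true, ¬◇□□(p ∨ s) is true, so ◇q ∧ ¬◇□□(p ∨ s) is true.
  At 2: ◇q requires q at some successor in {0, 2, 3}.
    q holds at 0, so ◇q is true at 2.
  At 2: ◇□□(p ∨ s) is false, so ¬◇□□(p ∨ s) is true.
    At 2: ◇□□(p ∨ s) requires □□(p ∨ s) at some successor in {0, 2, 3}.
      At 0: □□(p ∨ s) is false.
      At 2: □□(p ∨ s) is false.
      At 3: □□(p ∨ s) is false.
    So ◇□□(p ∨ s) is false at 2.

Yes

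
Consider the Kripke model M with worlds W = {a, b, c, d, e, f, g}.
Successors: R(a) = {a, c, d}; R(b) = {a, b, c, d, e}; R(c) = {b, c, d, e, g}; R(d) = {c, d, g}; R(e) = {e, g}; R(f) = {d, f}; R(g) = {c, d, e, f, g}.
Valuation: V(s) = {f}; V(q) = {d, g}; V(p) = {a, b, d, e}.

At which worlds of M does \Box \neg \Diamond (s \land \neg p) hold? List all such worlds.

a, b

Recall that \Box ψ holds at a world iff ψ holds at every accessible world, and \Diamond ψ holds iff ψ holds at some accessible world.
Let φ = \Box \neg \Diamond (s \land \neg p). Evaluate φ at each world:
  a (successors {a, c, d}): φ is true.
  b (successors {a, b, c, d, e}): φ is true.
  c (successors {b, c, d, e, g}): φ is false.
  d (successors {c, d, g}): φ is false.
  e (successors {e, g}): φ is false.
  f (successors {d, f}): φ is false.
  g (successors {c, d, e, f, g}): φ is false.
For instance, at a:
  At a: \Box \neg \Diamond (s \land \neg p) requires \neg \Diamond (s \land \neg p) at every successor {a, c, d}.
      At a: \Diamond (s \land \neg p) is false, so \neg \Diamond (s \land \neg p) is true.
      At c: \Diamond (s \land \neg p) is false, so \neg \Diamond (s \land \neg p) is true.
      At d: \Diamond (s \land \neg p) is false, so \neg \Diamond (s \land \neg p) is true.
  So \Box \neg \Diamond (s \land \neg p) is true at a.
Satisfying worlds: {a, b}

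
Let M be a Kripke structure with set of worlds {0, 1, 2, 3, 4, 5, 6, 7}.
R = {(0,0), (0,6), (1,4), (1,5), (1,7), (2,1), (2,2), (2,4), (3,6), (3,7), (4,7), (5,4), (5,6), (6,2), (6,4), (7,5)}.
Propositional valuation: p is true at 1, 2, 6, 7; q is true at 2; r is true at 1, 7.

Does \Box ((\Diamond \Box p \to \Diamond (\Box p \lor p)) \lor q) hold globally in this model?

Yes

Recall that \Box ψ holds at a world iff ψ holds at every accessible world, and \Diamond ψ holds iff ψ holds at some accessible world.
Let φ = \Box ((\Diamond \Box p \to \Diamond (\Box p \lor p)) \lor q). Evaluate φ at each world:
  0 (successors {0, 6}): φ is true.
  1 (successors {4, 5, 7}): φ is true.
  2 (successors {1, 2, 4}): φ is true.
  3 (successors {6, 7}): φ is true.
  4 (successors {7}): φ is true.
  5 (successors {4, 6}): φ is true.
  6 (successors {2, 4}): φ is true.
  7 (successors {5}): φ is true.
For instance, at 1:
  At 1: \Box ((\Diamond \Box p \to \Diamond (\Box p \lor p)) \lor q) requires (\Diamond \Box p \to \Diamond (\Box p \lor p)) \lor q at every successor {4, 5, 7}.
      At 4: \Diamond \Box p \to \Diamond (\Box p \lor p) is true, q is false, so (\Diamond \Box p \to \Diamond (\Box p \lor p)) \lor q is true.
      At 5: \Diamond \Box p \to \Diamond (\Box p \lor p) is true, q is false, so (\Diamond \Box p \to \Diamond (\Box p \lor p)) \lor q is true.
      At 7: \Diamond \Box p \to \Diamond (\Box p \lor p) is true, q is false, so (\Diamond \Box p \to \Diamond (\Box p \lor p)) \lor q is true.
  So \Box ((\Diamond \Box p \to \Diamond (\Box p \lor p)) \lor q) is true at 1.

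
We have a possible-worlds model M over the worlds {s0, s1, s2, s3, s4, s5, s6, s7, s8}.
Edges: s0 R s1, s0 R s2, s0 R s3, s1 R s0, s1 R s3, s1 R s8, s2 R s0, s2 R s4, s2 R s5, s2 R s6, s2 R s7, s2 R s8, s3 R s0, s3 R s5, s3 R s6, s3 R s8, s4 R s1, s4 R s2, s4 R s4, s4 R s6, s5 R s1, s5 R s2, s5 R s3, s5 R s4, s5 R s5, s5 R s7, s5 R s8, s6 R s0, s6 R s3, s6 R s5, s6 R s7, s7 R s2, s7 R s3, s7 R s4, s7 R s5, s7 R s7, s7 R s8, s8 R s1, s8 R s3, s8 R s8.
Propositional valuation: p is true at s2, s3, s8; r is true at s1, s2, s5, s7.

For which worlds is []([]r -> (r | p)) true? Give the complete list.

Let φ = []([]r -> (r | p)). Evaluate φ at each world:
  s0 (successors {s1, s2, s3}): φ is true.
  s1 (successors {s0, s3, s8}): φ is true.
  s2 (successors {s0, s4, s5, s6, s7, s8}): φ is true.
  s3 (successors {s0, s5, s6, s8}): φ is true.
  s4 (successors {s1, s2, s4, s6}): φ is true.
  s5 (successors {s1, s2, s3, s4, s5, s7, s8}): φ is true.
  s6 (successors {s0, s3, s5, s7}): φ is true.
  s7 (successors {s2, s3, s4, s5, s7, s8}): φ is true.
  s8 (successors {s1, s3, s8}): φ is true.
For instance, at s3:
  At s3: []([]r -> (r | p)) requires []r -> (r | p) at every successor {s0, s5, s6, s8}.
    At s0: []r -> (r | p) is true.
    At s5: []r -> (r | p) is true.
    At s6: []r -> (r | p) is true.
    At s8: []r -> (r | p) is true.
  So []([]r -> (r | p)) is true at s3.
Satisfying worlds: {s0, s1, s2, s3, s4, s5, s6, s7, s8}

s0, s1, s2, s3, s4, s5, s6, s7, s8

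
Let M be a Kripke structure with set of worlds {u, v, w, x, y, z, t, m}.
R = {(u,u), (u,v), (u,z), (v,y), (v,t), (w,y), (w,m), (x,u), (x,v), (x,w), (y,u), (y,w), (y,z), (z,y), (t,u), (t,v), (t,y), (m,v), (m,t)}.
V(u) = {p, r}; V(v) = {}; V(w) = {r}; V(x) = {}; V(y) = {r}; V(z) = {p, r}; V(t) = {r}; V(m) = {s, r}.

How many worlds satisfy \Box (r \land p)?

0

Let φ = \Box (r \land p). Evaluate φ at each world:
  u (successors {u, v, z}): φ is false.
  v (successors {y, t}): φ is false.
  w (successors {y, m}): φ is false.
  x (successors {u, v, w}): φ is false.
  y (successors {u, w, z}): φ is false.
  z (successors {y}): φ is false.
  t (successors {u, v, y}): φ is false.
  m (successors {v, t}): φ is false.
For instance, at y:
  At y: \Box (r \land p) requires r \land p at every successor {u, w, z}.
    r \land p fails at w, so \Box (r \land p) is false at y.
Satisfying worlds: none.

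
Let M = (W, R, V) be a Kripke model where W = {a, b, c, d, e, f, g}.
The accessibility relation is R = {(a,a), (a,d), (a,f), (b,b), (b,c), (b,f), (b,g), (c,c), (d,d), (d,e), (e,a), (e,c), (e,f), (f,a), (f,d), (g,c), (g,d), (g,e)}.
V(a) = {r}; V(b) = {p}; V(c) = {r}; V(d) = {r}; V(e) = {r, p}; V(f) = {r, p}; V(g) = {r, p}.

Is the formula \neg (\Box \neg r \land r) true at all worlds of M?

Yes

Recall that \Box ψ holds at a world iff ψ holds at every accessible world, and \Diamond ψ holds iff ψ holds at some accessible world.
Let φ = \neg (\Box \neg r \land r). Evaluate φ at each world:
  a (successors {a, d, f}): φ is true.
  b (successors {b, c, f, g}): φ is true.
  c (successors {c}): φ is true.
  d (successors {d, e}): φ is true.
  e (successors {a, c, f}): φ is true.
  f (successors {a, d}): φ is true.
  g (successors {c, d, e}): φ is true.
For instance, at e:
  At e: \Box \neg r \land r is false, so \neg (\Box \neg r \land r) is true.
    At e: \Box \neg r is false, r is true, so \Box \neg r \land r is false.
      At e: \Box \neg r requires \neg r at every successor {a, c, f}.
        \neg r fails at a, so \Box \neg r is false at e.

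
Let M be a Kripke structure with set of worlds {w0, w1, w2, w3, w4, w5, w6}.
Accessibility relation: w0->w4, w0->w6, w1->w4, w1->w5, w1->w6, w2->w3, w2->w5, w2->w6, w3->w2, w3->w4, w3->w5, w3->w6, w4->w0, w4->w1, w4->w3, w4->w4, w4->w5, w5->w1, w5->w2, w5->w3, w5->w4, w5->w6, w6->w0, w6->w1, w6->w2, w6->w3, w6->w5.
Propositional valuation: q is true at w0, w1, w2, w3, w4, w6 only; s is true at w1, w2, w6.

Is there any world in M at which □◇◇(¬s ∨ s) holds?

Recall that □ψ holds at a world iff ψ holds at every accessible world, and ◇ψ holds iff ψ holds at some accessible world.
Let φ = □◇◇(¬s ∨ s). Evaluate φ at each world:
  w0 (successors {w4, w6}): φ is true.
  w1 (successors {w4, w5, w6}): φ is true.
  w2 (successors {w3, w5, w6}): φ is true.
  w3 (successors {w2, w4, w5, w6}): φ is true.
  w4 (successors {w0, w1, w3, w4, w5}): φ is true.
  w5 (successors {w1, w2, w3, w4, w6}): φ is true.
  w6 (successors {w0, w1, w2, w3, w5}): φ is true.
Detail at w0 (witness):
  At w0: □◇◇(¬s ∨ s) requires ◇◇(¬s ∨ s) at every successor {w4, w6}.
      At w4: ◇◇(¬s ∨ s) requires ◇(¬s ∨ s) at some successor in {w0, w1, w3, w4, w5}.
        ◇(¬s ∨ s) holds at w0, so ◇◇(¬s ∨ s) is true at w4.
      At w6: ◇◇(¬s ∨ s) requires ◇(¬s ∨ s) at some successor in {w0, w1, w2, w3, w5}.
        ◇(¬s ∨ s) holds at w0, so ◇◇(¬s ∨ s) is true at w6.
  So □◇◇(¬s ∨ s) is true at w0.

Yes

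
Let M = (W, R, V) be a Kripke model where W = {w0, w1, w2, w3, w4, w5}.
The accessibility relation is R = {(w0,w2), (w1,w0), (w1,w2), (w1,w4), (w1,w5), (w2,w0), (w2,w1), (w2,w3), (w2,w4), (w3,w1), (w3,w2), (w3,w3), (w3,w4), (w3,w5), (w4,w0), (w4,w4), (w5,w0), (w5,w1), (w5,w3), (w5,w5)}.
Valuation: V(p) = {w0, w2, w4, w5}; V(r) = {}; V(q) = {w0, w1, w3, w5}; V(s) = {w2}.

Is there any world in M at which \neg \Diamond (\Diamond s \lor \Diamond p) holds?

Let φ = \neg \Diamond (\Diamond s \lor \Diamond p). Evaluate φ at each world:
  w0 (successors {w2}): φ is false.
  w1 (successors {w0, w2, w4, w5}): φ is false.
  w2 (successors {w0, w1, w3, w4}): φ is false.
  w3 (successors {w1, w2, w3, w4, w5}): φ is false.
  w4 (successors {w0, w4}): φ is false.
  w5 (successors {w0, w1, w3, w5}): φ is false.
For instance, at w5:
  At w5: \Diamond (\Diamond s \lor \Diamond p) is true, so \neg \Diamond (\Diamond s \lor \Diamond p) is false.
    At w5: \Diamond (\Diamond s \lor \Diamond p) requires \Diamond s \lor \Diamond p at some successor in {w0, w1, w3, w5}.
      \Diamond s \lor \Diamond p holds at w0, so \Diamond (\Diamond s \lor \Diamond p) is true at w5.

No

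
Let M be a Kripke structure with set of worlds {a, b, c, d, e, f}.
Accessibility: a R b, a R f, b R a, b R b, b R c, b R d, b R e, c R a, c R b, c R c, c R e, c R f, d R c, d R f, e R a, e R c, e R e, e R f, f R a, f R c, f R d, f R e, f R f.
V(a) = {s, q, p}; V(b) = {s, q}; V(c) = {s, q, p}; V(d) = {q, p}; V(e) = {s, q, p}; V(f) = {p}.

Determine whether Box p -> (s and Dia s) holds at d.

No

At d: Box p is true, s and Dia s is false, so Box p -> (s and Dia s) is false.
  At d: Box p requires p at every successor {c, f}.
    At c: p is true.
    At f: p is true.
  So Box p is true at d.
  At d: s is false, Dia s is true, so s and Dia s is false.
    At d: Dia s requires s at some successor in {c, f}.
      s holds at c, so Dia s is true at d.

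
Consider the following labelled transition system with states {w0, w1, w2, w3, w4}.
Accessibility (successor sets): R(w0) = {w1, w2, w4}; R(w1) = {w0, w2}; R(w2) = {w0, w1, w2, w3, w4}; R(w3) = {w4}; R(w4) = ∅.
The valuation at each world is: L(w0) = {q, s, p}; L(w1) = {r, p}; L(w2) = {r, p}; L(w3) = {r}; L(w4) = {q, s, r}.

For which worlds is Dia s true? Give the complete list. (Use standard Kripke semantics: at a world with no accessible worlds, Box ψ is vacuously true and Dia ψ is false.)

Let φ = Dia s. Evaluate φ at each world:
  w0 (successors {w1, w2, w4}): φ is true.
  w1 (successors {w0, w2}): φ is true.
  w2 (successors {w0, w1, w2, w3, w4}): φ is true.
  w3 (successors {w4}): φ is true.
  w4 (successors ∅): φ is false.
For instance, at w2:
  At w2: Dia s requires s at some successor in {w0, w1, w2, w3, w4}.
    s holds at w0, so Dia s is true at w2.
Satisfying worlds: {w0, w1, w2, w3}

w0, w1, w2, w3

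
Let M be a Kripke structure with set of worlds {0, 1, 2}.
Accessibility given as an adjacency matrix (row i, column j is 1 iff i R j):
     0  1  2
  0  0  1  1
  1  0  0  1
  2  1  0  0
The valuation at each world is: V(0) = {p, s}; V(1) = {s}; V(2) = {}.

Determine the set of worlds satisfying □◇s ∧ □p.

Let φ = □◇s ∧ □p. Evaluate φ at each world:
  0 (successors {1, 2}): φ is false.
  1 (successors {2}): φ is false.
  2 (successors {0}): φ is true.
For instance, at 2:
  At 2: □◇s is true, □p is true, so □◇s ∧ □p is true.
    At 2: □◇s requires ◇s at every successor {0}.
      At 0: ◇s is true.
    So □◇s is true at 2.
    At 2: □p requires p at every successor {0}.
      At 0: p is true.
    So □p is true at 2.
Satisfying worlds: {2}

2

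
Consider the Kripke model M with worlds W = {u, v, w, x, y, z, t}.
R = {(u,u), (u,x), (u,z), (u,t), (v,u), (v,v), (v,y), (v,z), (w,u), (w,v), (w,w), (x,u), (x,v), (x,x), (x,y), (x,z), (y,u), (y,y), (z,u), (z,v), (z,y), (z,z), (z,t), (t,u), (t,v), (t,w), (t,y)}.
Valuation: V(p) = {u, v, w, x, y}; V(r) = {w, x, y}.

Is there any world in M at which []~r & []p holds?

Let φ = []~r & []p. Evaluate φ at each world:
  u (successors {u, x, z, t}): φ is false.
  v (successors {u, v, y, z}): φ is false.
  w (successors {u, v, w}): φ is false.
  x (successors {u, v, x, y, z}): φ is false.
  y (successors {u, y}): φ is false.
  z (successors {u, v, y, z, t}): φ is false.
  t (successors {u, v, w, y}): φ is false.
For instance, at w:
  At w: []~r is false, []p is true, so []~r & []p is false.
    At w: []~r requires ~r at every successor {u, v, w}.
      ~r fails at w, so []~r is false at w.
    At w: []p requires p at every successor {u, v, w}.
      At u: p is true.
      At v: p is true.
      At w: p is true.
    So []p is true at w.

No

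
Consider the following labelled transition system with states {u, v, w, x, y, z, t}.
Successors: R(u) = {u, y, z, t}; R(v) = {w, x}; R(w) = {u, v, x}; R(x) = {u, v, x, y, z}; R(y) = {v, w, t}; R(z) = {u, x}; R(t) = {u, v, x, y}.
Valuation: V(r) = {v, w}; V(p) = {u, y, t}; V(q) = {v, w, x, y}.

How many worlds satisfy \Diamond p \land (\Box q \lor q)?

3

Recall that \Box ψ holds at a world iff ψ holds at every accessible world, and \Diamond ψ holds iff ψ holds at some accessible world.
Let φ = \Diamond p \land (\Box q \lor q). Evaluate φ at each world:
  u (successors {u, y, z, t}): φ is false.
  v (successors {w, x}): φ is false.
  w (successors {u, v, x}): φ is true.
  x (successors {u, v, x, y, z}): φ is true.
  y (successors {v, w, t}): φ is true.
  z (successors {u, x}): φ is false.
  t (successors {u, v, x, y}): φ is false.
For instance, at v:
  At v: \Diamond p is false, \Box q \lor q is true, so \Diamond p \land (\Box q \lor q) is false.
    At v: \Diamond p requires p at some successor in {w, x}.
      At w: p is false.
      At x: p is false.
    So \Diamond p is false at v.
    At v: \Box q is true, q is true, so \Box q \lor q is true.
      At v: \Box q requires q at every successor {w, x}.
        At w: q is true.
        At x: q is true.
      So \Box q is true at v.
Satisfying worlds: {w, x, y}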